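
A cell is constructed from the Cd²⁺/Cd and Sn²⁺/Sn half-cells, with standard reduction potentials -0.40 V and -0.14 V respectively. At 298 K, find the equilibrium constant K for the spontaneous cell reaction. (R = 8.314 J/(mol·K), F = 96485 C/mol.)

E°_cell = -0.14 − (-0.40) = 0.26 V, with n = 2 electrons transferred.
At equilibrium E = 0, so the Nernst equation gives ln K = nFE°/RT = (2)(96485)(0.26)/((8.314)(298)) = 20.25.
K = e^20.25 = 6.2 × 10^8.

6.2 × 10^8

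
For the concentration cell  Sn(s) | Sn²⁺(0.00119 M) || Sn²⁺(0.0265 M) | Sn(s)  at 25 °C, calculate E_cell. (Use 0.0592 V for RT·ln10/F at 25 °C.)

0.040 V

Both half-cells are Sn²⁺/Sn, so E°_cell = 0. The concentrated side is the cathode; the cell reaction moves Sn²⁺ from high to low concentration with n = 2.
Q = [Sn²⁺]_dilute/[Sn²⁺]_conc = 0.00119/0.0265 = 0.0449.
E = 0 − (0.0592/2) log Q = −(0.0592/2)(-1.348) = 0.0399 V.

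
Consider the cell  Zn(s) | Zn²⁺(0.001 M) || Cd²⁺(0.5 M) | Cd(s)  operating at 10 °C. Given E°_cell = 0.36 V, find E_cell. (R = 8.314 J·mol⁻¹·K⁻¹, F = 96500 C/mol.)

0.436 V

Balancing electrons gives n = 2; the reaction quotient is Q = [Zn²⁺]/[Cd²⁺] = 0.00200.
E = E° − (RT/nF) ln Q = 0.36 − (8.314×283)/(2×96500) × (-6.215) = 0.360 + 0.076 = 0.436 V.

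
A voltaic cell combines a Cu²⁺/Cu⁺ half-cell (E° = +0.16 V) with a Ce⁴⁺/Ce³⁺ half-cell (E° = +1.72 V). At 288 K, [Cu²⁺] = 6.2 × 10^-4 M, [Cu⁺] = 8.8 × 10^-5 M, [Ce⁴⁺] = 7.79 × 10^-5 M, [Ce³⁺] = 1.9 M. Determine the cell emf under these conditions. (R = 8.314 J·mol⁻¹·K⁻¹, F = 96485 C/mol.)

The Ce⁴⁺/Ce³⁺ couple has the higher reduction potential and acts as the cathode, so E°_cell = +1.72 − (+0.16) = 1.56 V.
Balancing electrons gives n = 1; the reaction quotient is Q = [Cu²⁺]·[Ce³⁺]/([Cu⁺]·[Ce⁴⁺]) = 1.72 × 10^5.
E = E° − (RT/nF) ln Q = 1.56 − (8.314×288)/(1×96485) × (12.054) = 1.560 − 0.299 = 1.261 V.

1.26 V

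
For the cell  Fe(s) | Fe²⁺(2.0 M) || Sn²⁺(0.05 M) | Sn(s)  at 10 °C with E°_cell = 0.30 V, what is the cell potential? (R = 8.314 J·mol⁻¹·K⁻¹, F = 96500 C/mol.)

Balancing electrons gives n = 2; the reaction quotient is Q = [Fe²⁺]/[Sn²⁺] = 40.0.
E = E° − (RT/nF) ln Q = 0.30 − (8.314×283)/(2×96500) × (3.689) = 0.300 − 0.045 = 0.255 V.

0.255 V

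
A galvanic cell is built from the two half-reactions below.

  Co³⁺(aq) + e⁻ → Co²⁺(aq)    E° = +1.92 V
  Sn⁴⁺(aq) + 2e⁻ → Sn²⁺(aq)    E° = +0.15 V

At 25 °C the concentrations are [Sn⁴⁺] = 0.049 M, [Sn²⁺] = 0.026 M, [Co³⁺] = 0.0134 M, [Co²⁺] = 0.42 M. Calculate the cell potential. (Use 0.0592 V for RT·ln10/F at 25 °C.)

The Co³⁺/Co²⁺ couple has the higher reduction potential and acts as the cathode, so E°_cell = +1.92 − (+0.15) = 1.77 V.
Balancing electrons gives n = 2; the reaction quotient is Q = [Sn⁴⁺]·[Co²⁺]^2/([Sn²⁺]·[Co³⁺]^2) = 1850.
At 25 °C, E = E° − (0.0592/n) log Q = 1.77 − (0.0592/2)(3.268) = 1.770 − 0.097 = 1.673 V.

1.67 V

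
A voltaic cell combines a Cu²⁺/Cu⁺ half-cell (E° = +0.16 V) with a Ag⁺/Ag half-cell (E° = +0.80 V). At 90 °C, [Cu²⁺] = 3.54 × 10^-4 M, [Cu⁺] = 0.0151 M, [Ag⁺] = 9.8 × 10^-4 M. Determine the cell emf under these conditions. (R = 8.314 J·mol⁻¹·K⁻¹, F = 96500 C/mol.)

The Ag⁺/Ag couple has the higher reduction potential and acts as the cathode, so E°_cell = +0.80 − (+0.16) = 0.64 V.
Balancing electrons gives n = 1; the reaction quotient is Q = [Cu²⁺]/([Cu⁺]·[Ag⁺]) = 23.9.
E = E° − (RT/nF) ln Q = 0.64 − (8.314×363)/(1×96500) × (3.175) = 0.640 − 0.099 = 0.541 V.

0.541 V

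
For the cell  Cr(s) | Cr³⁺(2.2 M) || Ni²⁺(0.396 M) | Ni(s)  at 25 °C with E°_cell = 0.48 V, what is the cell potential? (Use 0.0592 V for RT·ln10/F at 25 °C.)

0.461 V

Balancing electrons gives n = 6; the reaction quotient is Q = [Cr³⁺]^2/[Ni²⁺]^3 = 77.9.
At 25 °C, E = E° − (0.0592/n) log Q = 0.48 − (0.0592/6)(1.892) = 0.480 − 0.019 = 0.461 V.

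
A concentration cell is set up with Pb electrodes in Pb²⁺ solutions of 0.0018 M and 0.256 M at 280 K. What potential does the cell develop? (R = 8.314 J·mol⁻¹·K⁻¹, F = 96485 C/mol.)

Both half-cells are Pb²⁺/Pb, so E°_cell = 0. The concentrated side is the cathode; the cell reaction moves Pb²⁺ from high to low concentration with n = 2.
Q = [Pb²⁺]_dilute/[Pb²⁺]_conc = 0.0018/0.256 = 0.00703.
E = 0 − (RT/nF) ln Q = −((8.314×280)/(2×96485))(-4.957) = 0.0598 V.

0.060 V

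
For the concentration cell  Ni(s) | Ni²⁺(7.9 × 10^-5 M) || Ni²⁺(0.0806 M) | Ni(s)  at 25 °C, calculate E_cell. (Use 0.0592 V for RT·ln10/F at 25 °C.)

Both half-cells are Ni²⁺/Ni, so E°_cell = 0. The concentrated side is the cathode; the cell reaction moves Ni²⁺ from high to low concentration with n = 2.
Q = [Ni²⁺]_dilute/[Ni²⁺]_conc = 7.9 × 10^-5/0.0806 = 9.8 × 10^-4.
E = 0 − (0.0592/2) log Q = −(0.0592/2)(-3.009) = 0.0891 V.

0.089 V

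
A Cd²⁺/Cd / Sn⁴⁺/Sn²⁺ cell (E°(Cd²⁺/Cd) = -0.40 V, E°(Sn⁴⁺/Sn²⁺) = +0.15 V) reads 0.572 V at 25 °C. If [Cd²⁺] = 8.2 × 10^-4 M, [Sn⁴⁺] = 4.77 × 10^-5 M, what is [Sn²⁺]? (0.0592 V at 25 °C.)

From the Nernst equation, log Q = n(E° − E)/0.0592 = 2(0.55 − 0.572)/0.0592 = -0.743, so Q = 0.181.
With Q = [Cd²⁺]·[Sn²⁺]/[Sn⁴⁺] and the known concentrations, [Sn²⁺] in the numerator gives [Sn²⁺] = 0.011 M.

0.011 M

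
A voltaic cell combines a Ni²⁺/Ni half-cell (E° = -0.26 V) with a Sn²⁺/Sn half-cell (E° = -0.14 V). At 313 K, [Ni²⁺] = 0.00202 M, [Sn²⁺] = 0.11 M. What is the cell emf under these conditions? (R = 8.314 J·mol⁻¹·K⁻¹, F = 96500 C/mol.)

The Sn²⁺/Sn couple has the higher reduction potential and acts as the cathode, so E°_cell = -0.14 − (-0.26) = 0.12 V.
Balancing electrons gives n = 2; the reaction quotient is Q = [Ni²⁺]/[Sn²⁺] = 0.0184.
E = E° − (RT/nF) ln Q = 0.12 − (8.314×313)/(2×96500) × (-3.997) = 0.120 + 0.054 = 0.174 V.

0.174 V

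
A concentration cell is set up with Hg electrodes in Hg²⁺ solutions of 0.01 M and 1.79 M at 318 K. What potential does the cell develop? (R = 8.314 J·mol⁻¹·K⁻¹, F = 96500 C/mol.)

Both half-cells are Hg²⁺/Hg, so E°_cell = 0. The concentrated side is the cathode; the cell reaction moves Hg²⁺ from high to low concentration with n = 2.
Q = [Hg²⁺]_dilute/[Hg²⁺]_conc = 0.01/1.79 = 0.00559.
E = 0 − (RT/nF) ln Q = −((8.314×318)/(2×96500))(-5.187) = 0.0711 V.

0.071 V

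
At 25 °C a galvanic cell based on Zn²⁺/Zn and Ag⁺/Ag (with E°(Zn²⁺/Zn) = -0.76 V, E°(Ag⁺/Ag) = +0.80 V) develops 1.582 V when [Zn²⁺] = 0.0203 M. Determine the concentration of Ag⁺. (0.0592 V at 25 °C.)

0.34 M

From the Nernst equation, log Q = n(E° − E)/0.0592 = 2(1.56 − 1.582)/0.0592 = -0.743, so Q = 0.181.
With Q = [Zn²⁺]/[Ag⁺]^2 and the known concentrations, [Ag⁺]^2 in the denominator gives [Ag⁺] = 0.34 M.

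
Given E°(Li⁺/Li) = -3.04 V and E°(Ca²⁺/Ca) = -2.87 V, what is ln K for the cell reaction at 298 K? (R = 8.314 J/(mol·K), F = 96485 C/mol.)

E°_cell = -2.87 − (-3.04) = 0.17 V, with n = 2 electrons transferred.
At equilibrium E = 0, so the Nernst equation gives ln K = nFE°/RT = (2)(96485)(0.17)/((8.314)(298)) = 13.24.

ln K = 13.2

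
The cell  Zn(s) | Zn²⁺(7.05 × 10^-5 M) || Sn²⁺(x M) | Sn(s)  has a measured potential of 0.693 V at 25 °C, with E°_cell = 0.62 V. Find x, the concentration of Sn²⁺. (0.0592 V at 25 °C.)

From the Nernst equation, log Q = n(E° − E)/0.0592 = 2(0.62 − 0.693)/0.0592 = -2.466, so Q = 0.00342.
With Q = [Zn²⁺]/[Sn²⁺] and the known concentrations, [Sn²⁺] in the denominator gives [Sn²⁺] = 0.021 M.

0.021 M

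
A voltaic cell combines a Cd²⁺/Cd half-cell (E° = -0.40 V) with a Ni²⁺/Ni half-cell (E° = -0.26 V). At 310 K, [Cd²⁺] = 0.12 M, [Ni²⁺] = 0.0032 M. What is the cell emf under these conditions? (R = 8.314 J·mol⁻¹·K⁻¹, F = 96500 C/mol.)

The Ni²⁺/Ni couple has the higher reduction potential and acts as the cathode, so E°_cell = -0.26 − (-0.40) = 0.14 V.
Balancing electrons gives n = 2; the reaction quotient is Q = [Cd²⁺]/[Ni²⁺] = 37.5.
E = E° − (RT/nF) ln Q = 0.14 − (8.314×310)/(2×96500) × (3.624) = 0.140 − 0.048 = 0.092 V.

0.092 V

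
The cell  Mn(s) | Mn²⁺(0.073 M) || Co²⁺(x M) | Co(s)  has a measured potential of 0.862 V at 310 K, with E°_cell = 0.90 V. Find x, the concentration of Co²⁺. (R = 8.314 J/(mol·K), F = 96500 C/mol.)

0.0042 M

From the Nernst equation, ln Q = nF(E° − E)/RT = 2×96500×(0.90 − 0.862)/(8.314×310) = 2.846, so Q = 17.2.
With Q = [Mn²⁺]/[Co²⁺] and the known concentrations, [Co²⁺] in the denominator gives [Co²⁺] = 0.0042 M.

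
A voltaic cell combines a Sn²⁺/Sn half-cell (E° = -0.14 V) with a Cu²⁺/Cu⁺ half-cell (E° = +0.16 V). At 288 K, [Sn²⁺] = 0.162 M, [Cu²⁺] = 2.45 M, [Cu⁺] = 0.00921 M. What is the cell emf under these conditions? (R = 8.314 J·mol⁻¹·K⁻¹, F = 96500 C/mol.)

0.461 V

The Cu²⁺/Cu⁺ couple has the higher reduction potential and acts as the cathode, so E°_cell = +0.16 − (-0.14) = 0.30 V.
Balancing electrons gives n = 2; the reaction quotient is Q = [Sn²⁺]·[Cu⁺]^2/[Cu²⁺]^2 = 2.29 × 10^-6.
E = E° − (RT/nF) ln Q = 0.30 − (8.314×288)/(2×96500) × (-12.987) = 0.300 + 0.161 = 0.461 V.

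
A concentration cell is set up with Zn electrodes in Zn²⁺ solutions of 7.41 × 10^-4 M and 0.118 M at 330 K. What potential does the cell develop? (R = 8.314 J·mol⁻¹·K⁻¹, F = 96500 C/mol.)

0.072 V

Both half-cells are Zn²⁺/Zn, so E°_cell = 0. The concentrated side is the cathode; the cell reaction moves Zn²⁺ from high to low concentration with n = 2.
Q = [Zn²⁺]_dilute/[Zn²⁺]_conc = 7.41 × 10^-4/0.118 = 0.00628.
E = 0 − (RT/nF) ln Q = −((8.314×330)/(2×96500))(-5.070) = 0.0721 V.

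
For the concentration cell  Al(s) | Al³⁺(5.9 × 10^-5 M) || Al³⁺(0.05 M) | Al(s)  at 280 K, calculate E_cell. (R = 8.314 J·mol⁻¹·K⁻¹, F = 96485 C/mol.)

0.054 V

Both half-cells are Al³⁺/Al, so E°_cell = 0. The concentrated side is the cathode; the cell reaction moves Al³⁺ from high to low concentration with n = 3.
Q = [Al³⁺]_dilute/[Al³⁺]_conc = 5.9 × 10^-5/0.05 = 0.00118.
E = 0 − (RT/nF) ln Q = −((8.314×280)/(3×96485))(-6.742) = 0.0542 V.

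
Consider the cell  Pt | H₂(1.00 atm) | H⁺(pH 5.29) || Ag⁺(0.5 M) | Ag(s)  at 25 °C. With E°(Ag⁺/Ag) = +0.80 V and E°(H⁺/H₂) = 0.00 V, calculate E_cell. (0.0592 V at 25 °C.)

The Ag⁺/Ag couple is the cathode, so E°_cell = 0.80 V; n = 2.
[H⁺] = 10^(−5.29) = 5.1 × 10^-6 M, and Q = [H⁺]^2 / ([Ag⁺]^2·P(H₂)) = 1.05 × 10^-10.
E = E° − (0.0592/2) log Q = 0.80 − (0.0592/2)(-9.978) = 1.095 V.

1.10 V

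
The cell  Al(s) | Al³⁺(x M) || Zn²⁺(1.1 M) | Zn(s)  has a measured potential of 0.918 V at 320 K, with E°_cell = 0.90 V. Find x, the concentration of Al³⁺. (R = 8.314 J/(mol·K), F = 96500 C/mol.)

0.16 M

From the Nernst equation, ln Q = nF(E° − E)/RT = 6×96500×(0.90 − 0.918)/(8.314×320) = -3.917, so Q = 0.0199.
With Q = [Al³⁺]^2/[Zn²⁺]^3 and the known concentrations, [Al³⁺]^2 in the numerator gives [Al³⁺] = 0.16 M.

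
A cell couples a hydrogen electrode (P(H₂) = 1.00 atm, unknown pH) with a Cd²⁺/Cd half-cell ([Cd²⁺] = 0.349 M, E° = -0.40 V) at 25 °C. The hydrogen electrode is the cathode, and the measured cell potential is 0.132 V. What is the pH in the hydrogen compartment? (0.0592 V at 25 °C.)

E°_cell = 0.40 V and n = 2.
log Q = n(E° − E)/0.0592 = 2×(0.40 − 0.132)/0.0592 = 9.054.
With Q = [Cd²⁺]·P(H₂) / [H⁺]^2, solving for [H⁺] gives log[H⁺] = -4.756, so pH = 4.76.

pH = 4.76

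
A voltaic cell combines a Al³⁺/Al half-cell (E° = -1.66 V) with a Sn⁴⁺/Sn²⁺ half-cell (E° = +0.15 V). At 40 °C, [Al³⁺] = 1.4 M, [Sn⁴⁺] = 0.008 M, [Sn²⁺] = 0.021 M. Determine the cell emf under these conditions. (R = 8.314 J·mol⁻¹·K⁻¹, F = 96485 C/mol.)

1.79 V

The Sn⁴⁺/Sn²⁺ couple has the higher reduction potential and acts as the cathode, so E°_cell = +0.15 − (-1.66) = 1.81 V.
Balancing electrons gives n = 6; the reaction quotient is Q = [Al³⁺]^2·[Sn²⁺]^3/[Sn⁴⁺]^3 = 35.5.
E = E° − (RT/nF) ln Q = 1.81 − (8.314×313)/(6×96485) × (3.568) = 1.810 − 0.016 = 1.794 V.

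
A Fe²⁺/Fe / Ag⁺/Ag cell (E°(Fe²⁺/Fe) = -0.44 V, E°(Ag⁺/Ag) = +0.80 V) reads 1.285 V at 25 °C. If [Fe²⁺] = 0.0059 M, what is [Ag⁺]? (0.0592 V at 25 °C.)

0.44 M

From the Nernst equation, log Q = n(E° − E)/0.0592 = 2(1.24 − 1.285)/0.0592 = -1.520, so Q = 0.0302.
With Q = [Fe²⁺]/[Ag⁺]^2 and the known concentrations, [Ag⁺]^2 in the denominator gives [Ag⁺] = 0.44 M.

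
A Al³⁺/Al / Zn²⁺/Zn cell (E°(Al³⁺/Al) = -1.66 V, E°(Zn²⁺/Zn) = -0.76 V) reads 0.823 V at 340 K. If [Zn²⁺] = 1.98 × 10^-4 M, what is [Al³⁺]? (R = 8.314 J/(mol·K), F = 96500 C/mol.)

From the Nernst equation, ln Q = nF(E° − E)/RT = 6×96500×(0.90 − 0.823)/(8.314×340) = 15.772, so Q = 7.07 × 10^6.
With Q = [Al³⁺]^2/[Zn²⁺]^3 and the known concentrations, [Al³⁺]^2 in the numerator gives [Al³⁺] = 0.0074 M.

0.0074 M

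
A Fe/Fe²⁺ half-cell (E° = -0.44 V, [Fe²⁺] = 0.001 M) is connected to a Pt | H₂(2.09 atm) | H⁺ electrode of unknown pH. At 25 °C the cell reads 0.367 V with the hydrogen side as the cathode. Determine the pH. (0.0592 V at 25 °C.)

E°_cell = 0.44 V and n = 2.
log Q = n(E° − E)/0.0592 = 2×(0.44 − 0.367)/0.0592 = 2.466.
With Q = [Fe²⁺]·P(H₂) / [H⁺]^2, solving for [H⁺] gives log[H⁺] = -2.573, so pH = 2.57.

pH = 2.57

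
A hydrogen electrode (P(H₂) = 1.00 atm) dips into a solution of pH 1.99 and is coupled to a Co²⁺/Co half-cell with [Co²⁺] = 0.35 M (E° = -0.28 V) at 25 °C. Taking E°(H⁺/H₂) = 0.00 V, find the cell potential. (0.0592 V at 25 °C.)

0.18 V

The hydrogen couple is the cathode, so E°_cell = 0.28 V; n = 2.
[H⁺] = 10^(−1.99) = 0.010 M, and Q = [Co²⁺]·P(H₂) / [H⁺]^2 = 3340.
E = E° − (0.0592/2) log Q = 0.28 − (0.0592/2)(3.524) = 0.176 V.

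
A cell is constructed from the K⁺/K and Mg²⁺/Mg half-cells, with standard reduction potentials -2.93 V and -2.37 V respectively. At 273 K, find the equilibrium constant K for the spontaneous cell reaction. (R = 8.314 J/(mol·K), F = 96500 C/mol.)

E°_cell = -2.37 − (-2.93) = 0.56 V, with n = 2 electrons transferred.
At equilibrium E = 0, so the Nernst equation gives ln K = nFE°/RT = (2)(96500)(0.56)/((8.314)(273)) = 47.62.
K = e^47.62 = 4.8 × 10^20.

4.8 × 10^20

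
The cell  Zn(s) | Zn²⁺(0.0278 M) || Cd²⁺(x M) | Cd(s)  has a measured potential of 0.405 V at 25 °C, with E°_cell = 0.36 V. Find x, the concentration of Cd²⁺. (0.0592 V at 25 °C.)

From the Nernst equation, log Q = n(E° − E)/0.0592 = 2(0.36 − 0.405)/0.0592 = -1.520, so Q = 0.0302.
With Q = [Zn²⁺]/[Cd²⁺] and the known concentrations, [Cd²⁺] in the denominator gives [Cd²⁺] = 0.92 M.

0.92 M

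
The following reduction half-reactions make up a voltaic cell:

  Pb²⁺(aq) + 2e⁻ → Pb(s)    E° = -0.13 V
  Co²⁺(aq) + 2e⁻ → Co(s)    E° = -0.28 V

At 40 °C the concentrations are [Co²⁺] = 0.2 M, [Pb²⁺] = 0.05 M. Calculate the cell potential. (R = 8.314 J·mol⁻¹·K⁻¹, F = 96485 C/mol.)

The Pb²⁺/Pb couple has the higher reduction potential and acts as the cathode, so E°_cell = -0.13 − (-0.28) = 0.15 V.
Balancing electrons gives n = 2; the reaction quotient is Q = [Co²⁺]/[Pb²⁺] = 4.00.
E = E° − (RT/nF) ln Q = 0.15 − (8.314×313)/(2×96485) × (1.386) = 0.150 − 0.019 = 0.131 V.

0.131 V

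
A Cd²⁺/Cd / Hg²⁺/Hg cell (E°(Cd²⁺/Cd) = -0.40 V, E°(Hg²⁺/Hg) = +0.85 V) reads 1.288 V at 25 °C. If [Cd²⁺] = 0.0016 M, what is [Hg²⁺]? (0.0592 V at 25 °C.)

0.031 M

From the Nernst equation, log Q = n(E° − E)/0.0592 = 2(1.25 − 1.288)/0.0592 = -1.284, so Q = 0.0520.
With Q = [Cd²⁺]/[Hg²⁺] and the known concentrations, [Hg²⁺] in the denominator gives [Hg²⁺] = 0.031 M.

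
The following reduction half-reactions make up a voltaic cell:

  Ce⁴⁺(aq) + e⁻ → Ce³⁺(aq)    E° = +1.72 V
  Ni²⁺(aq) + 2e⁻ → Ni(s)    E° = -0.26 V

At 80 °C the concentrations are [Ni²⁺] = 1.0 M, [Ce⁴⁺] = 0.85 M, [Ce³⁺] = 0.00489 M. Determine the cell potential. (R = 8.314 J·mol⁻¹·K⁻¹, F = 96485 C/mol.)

2.14 V

The Ce⁴⁺/Ce³⁺ couple has the higher reduction potential and acts as the cathode, so E°_cell = +1.72 − (-0.26) = 1.98 V.
Balancing electrons gives n = 2; the reaction quotient is Q = [Ni²⁺]·[Ce³⁺]^2/[Ce⁴⁺]^2 = 3.31 × 10^-5.
E = E° − (RT/nF) ln Q = 1.98 − (8.314×353)/(2×96485) × (-10.316) = 1.980 + 0.157 = 2.137 V.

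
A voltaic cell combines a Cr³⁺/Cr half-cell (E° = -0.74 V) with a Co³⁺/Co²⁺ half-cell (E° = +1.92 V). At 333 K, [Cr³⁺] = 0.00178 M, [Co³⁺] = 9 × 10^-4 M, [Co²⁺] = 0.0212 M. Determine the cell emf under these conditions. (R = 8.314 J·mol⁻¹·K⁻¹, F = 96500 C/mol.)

The Co³⁺/Co²⁺ couple has the higher reduction potential and acts as the cathode, so E°_cell = +1.92 − (-0.74) = 2.66 V.
Balancing electrons gives n = 3; the reaction quotient is Q = [Cr³⁺]·[Co²⁺]^3/[Co³⁺]^3 = 23.3.
E = E° − (RT/nF) ln Q = 2.66 − (8.314×333)/(3×96500) × (3.147) = 2.660 − 0.030 = 2.630 V.

2.63 V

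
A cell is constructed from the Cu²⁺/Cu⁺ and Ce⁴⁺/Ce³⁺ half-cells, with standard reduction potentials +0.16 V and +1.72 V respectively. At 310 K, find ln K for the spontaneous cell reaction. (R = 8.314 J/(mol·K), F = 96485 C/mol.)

E°_cell = +1.72 − (+0.16) = 1.56 V, with n = 1 electron transferred.
At equilibrium E = 0, so the Nernst equation gives ln K = nFE°/RT = (1)(96485)(1.56)/((8.314)(310)) = 58.40.

ln K = 58.4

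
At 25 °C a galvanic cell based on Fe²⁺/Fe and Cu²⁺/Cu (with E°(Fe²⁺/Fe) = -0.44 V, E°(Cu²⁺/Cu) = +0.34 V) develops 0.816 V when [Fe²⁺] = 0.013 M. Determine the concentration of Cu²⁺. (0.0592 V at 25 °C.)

0.21 M

From the Nernst equation, log Q = n(E° − E)/0.0592 = 2(0.78 − 0.816)/0.0592 = -1.216, so Q = 0.0608.
With Q = [Fe²⁺]/[Cu²⁺] and the known concentrations, [Cu²⁺] in the denominator gives [Cu²⁺] = 0.21 M.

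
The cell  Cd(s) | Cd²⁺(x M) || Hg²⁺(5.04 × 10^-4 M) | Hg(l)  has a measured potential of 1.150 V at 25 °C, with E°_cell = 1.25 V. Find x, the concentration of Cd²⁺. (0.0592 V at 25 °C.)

From the Nernst equation, log Q = n(E° − E)/0.0592 = 2(1.25 − 1.150)/0.0592 = 3.378, so Q = 2390.
With Q = [Cd²⁺]/[Hg²⁺] and the known concentrations, [Cd²⁺] in the numerator gives [Cd²⁺] = 1.2 M.

1.2 M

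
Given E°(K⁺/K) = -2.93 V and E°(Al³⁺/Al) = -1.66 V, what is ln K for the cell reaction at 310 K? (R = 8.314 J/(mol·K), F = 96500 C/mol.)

ln K = 142.7

E°_cell = -1.66 − (-2.93) = 1.27 V, with n = 3 electrons transferred.
At equilibrium E = 0, so the Nernst equation gives ln K = nFE°/RT = (3)(96500)(1.27)/((8.314)(310)) = 142.65.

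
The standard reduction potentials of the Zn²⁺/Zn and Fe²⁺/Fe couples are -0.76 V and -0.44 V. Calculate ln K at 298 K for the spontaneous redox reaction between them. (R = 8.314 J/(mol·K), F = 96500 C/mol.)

E°_cell = -0.44 − (-0.76) = 0.32 V, with n = 2 electrons transferred.
At equilibrium E = 0, so the Nernst equation gives ln K = nFE°/RT = (2)(96500)(0.32)/((8.314)(298)) = 24.93.

ln K = 24.9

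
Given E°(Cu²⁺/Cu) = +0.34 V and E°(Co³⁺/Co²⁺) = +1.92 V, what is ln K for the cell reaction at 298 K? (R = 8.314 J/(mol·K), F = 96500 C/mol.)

ln K = 123.1

E°_cell = +1.92 − (+0.34) = 1.58 V, with n = 2 electrons transferred.
At equilibrium E = 0, so the Nernst equation gives ln K = nFE°/RT = (2)(96500)(1.58)/((8.314)(298)) = 123.08.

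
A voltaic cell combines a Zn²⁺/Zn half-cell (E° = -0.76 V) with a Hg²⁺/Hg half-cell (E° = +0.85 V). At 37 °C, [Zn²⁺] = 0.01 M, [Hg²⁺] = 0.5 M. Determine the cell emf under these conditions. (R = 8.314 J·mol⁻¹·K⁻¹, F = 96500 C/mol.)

1.66 V

The Hg²⁺/Hg couple has the higher reduction potential and acts as the cathode, so E°_cell = +0.85 − (-0.76) = 1.61 V.
Balancing electrons gives n = 2; the reaction quotient is Q = [Zn²⁺]/[Hg²⁺] = 0.0200.
E = E° − (RT/nF) ln Q = 1.61 − (8.314×310)/(2×96500) × (-3.912) = 1.610 + 0.052 = 1.662 V.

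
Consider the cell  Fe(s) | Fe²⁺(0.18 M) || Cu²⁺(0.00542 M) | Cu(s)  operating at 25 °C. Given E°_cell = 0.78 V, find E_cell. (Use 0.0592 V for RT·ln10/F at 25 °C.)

0.735 V

Balancing electrons gives n = 2; the reaction quotient is Q = [Fe²⁺]/[Cu²⁺] = 33.2.
At 25 °C, E = E° − (0.0592/n) log Q = 0.78 − (0.0592/2)(1.521) = 0.780 − 0.045 = 0.735 V.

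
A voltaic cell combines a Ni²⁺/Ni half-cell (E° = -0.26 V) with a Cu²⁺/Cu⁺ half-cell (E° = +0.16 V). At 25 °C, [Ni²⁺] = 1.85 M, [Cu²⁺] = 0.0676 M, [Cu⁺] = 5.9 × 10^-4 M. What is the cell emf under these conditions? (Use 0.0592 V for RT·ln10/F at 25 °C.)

The Cu²⁺/Cu⁺ couple has the higher reduction potential and acts as the cathode, so E°_cell = +0.16 − (-0.26) = 0.42 V.
Balancing electrons gives n = 2; the reaction quotient is Q = [Ni²⁺]·[Cu⁺]^2/[Cu²⁺]^2 = 1.41 × 10^-4.
At 25 °C, E = E° − (0.0592/n) log Q = 0.42 − (0.0592/2)(-3.851) = 0.420 + 0.114 = 0.534 V.

0.534 V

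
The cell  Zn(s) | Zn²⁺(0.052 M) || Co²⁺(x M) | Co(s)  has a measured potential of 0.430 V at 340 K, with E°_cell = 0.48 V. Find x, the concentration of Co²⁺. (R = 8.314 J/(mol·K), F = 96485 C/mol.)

From the Nernst equation, ln Q = nF(E° − E)/RT = 2×96485×(0.48 − 0.430)/(8.314×340) = 3.413, so Q = 30.4.
With Q = [Zn²⁺]/[Co²⁺] and the known concentrations, [Co²⁺] in the denominator gives [Co²⁺] = 0.0017 M.

0.0017 M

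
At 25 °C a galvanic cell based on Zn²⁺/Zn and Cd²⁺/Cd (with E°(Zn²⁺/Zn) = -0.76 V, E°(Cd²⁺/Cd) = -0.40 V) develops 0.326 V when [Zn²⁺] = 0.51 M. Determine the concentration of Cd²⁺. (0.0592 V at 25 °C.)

0.036 M

From the Nernst equation, log Q = n(E° − E)/0.0592 = 2(0.36 − 0.326)/0.0592 = 1.149, so Q = 14.1.
With Q = [Zn²⁺]/[Cd²⁺] and the known concentrations, [Cd²⁺] in the denominator gives [Cd²⁺] = 0.036 M.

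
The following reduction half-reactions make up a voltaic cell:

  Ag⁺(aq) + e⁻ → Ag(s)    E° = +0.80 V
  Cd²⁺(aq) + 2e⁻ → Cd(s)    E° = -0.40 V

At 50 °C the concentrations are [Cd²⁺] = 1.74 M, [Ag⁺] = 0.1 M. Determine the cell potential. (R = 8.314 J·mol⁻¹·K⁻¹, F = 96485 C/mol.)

The Ag⁺/Ag couple has the higher reduction potential and acts as the cathode, so E°_cell = +0.80 − (-0.40) = 1.20 V.
Balancing electrons gives n = 2; the reaction quotient is Q = [Cd²⁺]/[Ag⁺]^2 = 174.
E = E° − (RT/nF) ln Q = 1.20 − (8.314×323)/(2×96485) × (5.159) = 1.200 − 0.072 = 1.128 V.

1.13 V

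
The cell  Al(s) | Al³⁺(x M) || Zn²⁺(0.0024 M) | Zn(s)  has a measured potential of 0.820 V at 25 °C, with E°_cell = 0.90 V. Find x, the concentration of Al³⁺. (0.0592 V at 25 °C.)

From the Nernst equation, log Q = n(E° − E)/0.0592 = 6(0.90 − 0.820)/0.0592 = 8.108, so Q = 1.28 × 10^8.
With Q = [Al³⁺]^2/[Zn²⁺]^3 and the known concentrations, [Al³⁺]^2 in the numerator gives [Al³⁺] = 1.3 M.

1.3 M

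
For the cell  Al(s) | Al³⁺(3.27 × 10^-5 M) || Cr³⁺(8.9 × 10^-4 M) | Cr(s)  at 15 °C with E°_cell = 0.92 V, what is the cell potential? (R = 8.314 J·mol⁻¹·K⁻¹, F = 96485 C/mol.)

Balancing electrons gives n = 3; the reaction quotient is Q = [Al³⁺]/[Cr³⁺] = 0.0367.
E = E° − (RT/nF) ln Q = 0.92 − (8.314×288)/(3×96485) × (-3.304) = 0.920 + 0.027 = 0.947 V.

0.947 V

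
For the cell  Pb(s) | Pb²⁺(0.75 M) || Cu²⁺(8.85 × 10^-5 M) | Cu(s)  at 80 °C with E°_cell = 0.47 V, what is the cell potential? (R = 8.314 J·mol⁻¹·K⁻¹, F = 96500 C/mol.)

0.332 V

Balancing electrons gives n = 2; the reaction quotient is Q = [Pb²⁺]/[Cu²⁺] = 8470.
E = E° − (RT/nF) ln Q = 0.47 − (8.314×353)/(2×96500) × (9.045) = 0.470 − 0.138 = 0.332 V.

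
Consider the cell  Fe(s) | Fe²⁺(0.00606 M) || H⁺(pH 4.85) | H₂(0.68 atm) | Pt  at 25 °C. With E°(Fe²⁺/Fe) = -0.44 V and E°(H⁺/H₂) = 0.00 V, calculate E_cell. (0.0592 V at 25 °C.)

0.22 V

The hydrogen couple is the cathode, so E°_cell = 0.44 V; n = 2.
[H⁺] = 10^(−4.85) = 1.4 × 10^-5 M, and Q = [Fe²⁺]·P(H₂) / [H⁺]^2 = 2.07 × 10^7.
E = E° − (0.0592/2) log Q = 0.44 − (0.0592/2)(7.315) = 0.223 V.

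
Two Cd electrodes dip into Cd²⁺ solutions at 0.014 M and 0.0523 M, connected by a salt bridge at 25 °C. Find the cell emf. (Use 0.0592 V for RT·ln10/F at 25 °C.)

0.017 V

Both half-cells are Cd²⁺/Cd, so E°_cell = 0. The concentrated side is the cathode; the cell reaction moves Cd²⁺ from high to low concentration with n = 2.
Q = [Cd²⁺]_dilute/[Cd²⁺]_conc = 0.014/0.0523 = 0.268.
E = 0 − (0.0592/2) log Q = −(0.0592/2)(-0.572) = 0.0169 V.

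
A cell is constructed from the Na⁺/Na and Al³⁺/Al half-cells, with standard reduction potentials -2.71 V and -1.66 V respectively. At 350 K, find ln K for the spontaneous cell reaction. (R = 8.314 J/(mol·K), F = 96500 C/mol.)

ln K = 104.5

E°_cell = -1.66 − (-2.71) = 1.05 V, with n = 3 electrons transferred.
At equilibrium E = 0, so the Nernst equation gives ln K = nFE°/RT = (3)(96500)(1.05)/((8.314)(350)) = 104.46.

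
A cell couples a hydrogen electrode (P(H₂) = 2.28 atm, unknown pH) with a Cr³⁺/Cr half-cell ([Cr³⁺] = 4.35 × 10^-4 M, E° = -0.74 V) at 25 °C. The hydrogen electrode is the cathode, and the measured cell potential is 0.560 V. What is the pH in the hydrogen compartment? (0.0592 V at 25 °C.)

pH = 3.98

E°_cell = 0.74 V and n = 6.
log Q = n(E° − E)/0.0592 = 6×(0.74 − 0.560)/0.0592 = 18.243.
With Q = [Cr³⁺]^2·P(H₂)^3 / [H⁺]^6, solving for [H⁺] gives log[H⁺] = -3.982, so pH = 3.98.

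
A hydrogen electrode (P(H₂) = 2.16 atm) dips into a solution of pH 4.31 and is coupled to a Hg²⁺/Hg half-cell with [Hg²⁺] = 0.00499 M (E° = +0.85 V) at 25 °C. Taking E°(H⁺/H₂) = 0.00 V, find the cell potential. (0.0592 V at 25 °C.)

The Hg²⁺/Hg couple is the cathode, so E°_cell = 0.85 V; n = 2.
[H⁺] = 10^(−4.31) = 4.9 × 10^-5 M, and Q = [H⁺]^2 / ([Hg²⁺]·P(H₂)) = 2.23 × 10^-7.
E = E° − (0.0592/2) log Q = 0.85 − (0.0592/2)(-6.653) = 1.047 V.

1.05 V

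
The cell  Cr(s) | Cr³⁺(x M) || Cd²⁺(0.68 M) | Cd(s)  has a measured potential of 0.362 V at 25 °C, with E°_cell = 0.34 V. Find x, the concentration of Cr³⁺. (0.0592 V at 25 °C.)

0.043 M

From the Nernst equation, log Q = n(E° − E)/0.0592 = 6(0.34 − 0.362)/0.0592 = -2.230, so Q = 0.00589.
With Q = [Cr³⁺]^2/[Cd²⁺]^3 and the known concentrations, [Cr³⁺]^2 in the numerator gives [Cr³⁺] = 0.043 M.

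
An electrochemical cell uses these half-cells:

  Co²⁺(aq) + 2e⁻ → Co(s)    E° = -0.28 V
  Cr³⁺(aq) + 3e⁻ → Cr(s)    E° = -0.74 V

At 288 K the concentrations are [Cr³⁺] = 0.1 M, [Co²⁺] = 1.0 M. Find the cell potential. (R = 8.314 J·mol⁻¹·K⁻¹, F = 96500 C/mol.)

0.479 V

The Co²⁺/Co couple has the higher reduction potential and acts as the cathode, so E°_cell = -0.28 − (-0.74) = 0.46 V.
Balancing electrons gives n = 6; the reaction quotient is Q = [Cr³⁺]^2/[Co²⁺]^3 = 0.0100.
E = E° − (RT/nF) ln Q = 0.46 − (8.314×288)/(6×96500) × (-4.605) = 0.460 + 0.019 = 0.479 V.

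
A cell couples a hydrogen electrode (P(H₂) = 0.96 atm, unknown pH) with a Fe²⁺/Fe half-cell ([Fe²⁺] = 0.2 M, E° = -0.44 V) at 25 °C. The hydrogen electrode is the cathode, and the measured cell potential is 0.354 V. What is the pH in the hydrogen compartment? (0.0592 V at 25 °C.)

E°_cell = 0.44 V and n = 2.
log Q = n(E° − E)/0.0592 = 2×(0.44 − 0.354)/0.0592 = 2.905.
With Q = [Fe²⁺]·P(H₂) / [H⁺]^2, solving for [H⁺] gives log[H⁺] = -1.811, so pH = 1.81.

pH = 1.81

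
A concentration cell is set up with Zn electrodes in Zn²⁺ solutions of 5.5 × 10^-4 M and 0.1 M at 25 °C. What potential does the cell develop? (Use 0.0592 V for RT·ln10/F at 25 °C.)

0.067 V

Both half-cells are Zn²⁺/Zn, so E°_cell = 0. The concentrated side is the cathode; the cell reaction moves Zn²⁺ from high to low concentration with n = 2.
Q = [Zn²⁺]_dilute/[Zn²⁺]_conc = 5.5 × 10^-4/0.1 = 0.00550.
E = 0 − (0.0592/2) log Q = −(0.0592/2)(-2.260) = 0.0669 V.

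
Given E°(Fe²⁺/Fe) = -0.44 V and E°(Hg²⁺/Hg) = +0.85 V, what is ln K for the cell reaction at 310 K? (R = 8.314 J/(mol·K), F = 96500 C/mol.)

ln K = 96.6

E°_cell = +0.85 − (-0.44) = 1.29 V, with n = 2 electrons transferred.
At equilibrium E = 0, so the Nernst equation gives ln K = nFE°/RT = (2)(96500)(1.29)/((8.314)(310)) = 96.60.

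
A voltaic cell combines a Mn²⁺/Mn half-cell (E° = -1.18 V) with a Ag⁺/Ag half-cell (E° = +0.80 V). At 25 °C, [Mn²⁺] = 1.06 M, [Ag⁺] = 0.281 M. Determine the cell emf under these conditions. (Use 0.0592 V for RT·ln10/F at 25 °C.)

The Ag⁺/Ag couple has the higher reduction potential and acts as the cathode, so E°_cell = +0.80 − (-1.18) = 1.98 V.
Balancing electrons gives n = 2; the reaction quotient is Q = [Mn²⁺]/[Ag⁺]^2 = 13.4.
At 25 °C, E = E° − (0.0592/n) log Q = 1.98 − (0.0592/2)(1.128) = 1.980 − 0.033 = 1.947 V.

1.95 V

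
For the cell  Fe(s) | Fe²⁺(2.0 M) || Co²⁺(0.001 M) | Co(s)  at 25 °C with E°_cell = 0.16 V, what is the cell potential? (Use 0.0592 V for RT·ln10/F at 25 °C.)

0.062 V

Balancing electrons gives n = 2; the reaction quotient is Q = [Fe²⁺]/[Co²⁺] = 2000.
At 25 °C, E = E° − (0.0592/n) log Q = 0.16 − (0.0592/2)(3.301) = 0.160 − 0.098 = 0.062 V.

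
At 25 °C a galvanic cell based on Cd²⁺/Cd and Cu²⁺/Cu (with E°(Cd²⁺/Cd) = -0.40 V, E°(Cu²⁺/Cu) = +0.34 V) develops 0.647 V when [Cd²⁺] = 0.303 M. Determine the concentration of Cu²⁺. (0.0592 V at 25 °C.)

2.2 × 10^-4 M

From the Nernst equation, log Q = n(E° − E)/0.0592 = 2(0.74 − 0.647)/0.0592 = 3.142, so Q = 1390.
With Q = [Cd²⁺]/[Cu²⁺] and the known concentrations, [Cu²⁺] in the denominator gives [Cu²⁺] = 2.2 × 10^-4 M.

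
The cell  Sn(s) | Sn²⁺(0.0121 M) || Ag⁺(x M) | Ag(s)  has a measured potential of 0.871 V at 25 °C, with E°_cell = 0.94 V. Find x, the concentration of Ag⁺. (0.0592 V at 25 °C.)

0.0075 M

From the Nernst equation, log Q = n(E° − E)/0.0592 = 2(0.94 − 0.871)/0.0592 = 2.331, so Q = 214.
With Q = [Sn²⁺]/[Ag⁺]^2 and the known concentrations, [Ag⁺]^2 in the denominator gives [Ag⁺] = 0.0075 M.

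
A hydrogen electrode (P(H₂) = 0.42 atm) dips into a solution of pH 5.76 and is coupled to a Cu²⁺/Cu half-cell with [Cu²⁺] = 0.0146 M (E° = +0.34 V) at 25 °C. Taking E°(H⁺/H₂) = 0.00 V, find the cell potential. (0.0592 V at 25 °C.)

0.62 V

The Cu²⁺/Cu couple is the cathode, so E°_cell = 0.34 V; n = 2.
[H⁺] = 10^(−5.76) = 1.7 × 10^-6 M, and Q = [H⁺]^2 / ([Cu²⁺]·P(H₂)) = 4.92 × 10^-10.
E = E° − (0.0592/2) log Q = 0.34 − (0.0592/2)(-9.308) = 0.616 V.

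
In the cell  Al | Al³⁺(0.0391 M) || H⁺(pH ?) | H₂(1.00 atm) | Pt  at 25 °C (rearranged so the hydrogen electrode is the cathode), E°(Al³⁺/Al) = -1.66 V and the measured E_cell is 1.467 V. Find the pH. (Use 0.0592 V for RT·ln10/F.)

E°_cell = 1.66 V and n = 6.
log Q = n(E° − E)/0.0592 = 6×(1.66 − 1.467)/0.0592 = 19.561.
With Q = [Al³⁺]^2·P(H₂)^3 / [H⁺]^6, solving for [H⁺] gives log[H⁺] = -3.729, so pH = 3.73.

pH = 3.73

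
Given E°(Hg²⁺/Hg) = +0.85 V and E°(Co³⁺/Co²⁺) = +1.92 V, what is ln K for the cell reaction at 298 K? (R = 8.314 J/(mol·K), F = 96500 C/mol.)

E°_cell = +1.92 − (+0.85) = 1.07 V, with n = 2 electrons transferred.
At equilibrium E = 0, so the Nernst equation gives ln K = nFE°/RT = (2)(96500)(1.07)/((8.314)(298)) = 83.35.

ln K = 83.4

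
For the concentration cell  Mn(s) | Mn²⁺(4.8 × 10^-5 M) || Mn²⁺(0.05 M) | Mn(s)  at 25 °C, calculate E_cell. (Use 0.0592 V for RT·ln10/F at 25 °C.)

Both half-cells are Mn²⁺/Mn, so E°_cell = 0. The concentrated side is the cathode; the cell reaction moves Mn²⁺ from high to low concentration with n = 2.
Q = [Mn²⁺]_dilute/[Mn²⁺]_conc = 4.8 × 10^-5/0.05 = 9.6 × 10^-4.
E = 0 − (0.0592/2) log Q = −(0.0592/2)(-3.018) = 0.0893 V.

0.089 V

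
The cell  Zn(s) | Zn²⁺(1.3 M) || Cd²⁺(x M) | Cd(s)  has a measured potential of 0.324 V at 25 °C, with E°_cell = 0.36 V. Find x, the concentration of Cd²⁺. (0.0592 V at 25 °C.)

0.079 M

From the Nernst equation, log Q = n(E° − E)/0.0592 = 2(0.36 − 0.324)/0.0592 = 1.216, so Q = 16.5.
With Q = [Zn²⁺]/[Cd²⁺] and the known concentrations, [Cd²⁺] in the denominator gives [Cd²⁺] = 0.079 M.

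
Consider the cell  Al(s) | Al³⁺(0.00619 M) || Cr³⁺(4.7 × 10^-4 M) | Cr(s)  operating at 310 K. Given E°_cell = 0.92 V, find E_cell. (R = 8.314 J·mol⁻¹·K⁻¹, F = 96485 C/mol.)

0.897 V

Balancing electrons gives n = 3; the reaction quotient is Q = [Al³⁺]/[Cr³⁺] = 13.2.
E = E° − (RT/nF) ln Q = 0.92 − (8.314×310)/(3×96485) × (2.578) = 0.920 − 0.023 = 0.897 V.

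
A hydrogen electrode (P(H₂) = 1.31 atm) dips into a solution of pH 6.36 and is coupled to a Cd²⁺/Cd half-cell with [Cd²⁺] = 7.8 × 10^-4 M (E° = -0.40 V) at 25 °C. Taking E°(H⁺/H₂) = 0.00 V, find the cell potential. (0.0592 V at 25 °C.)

0.11 V

The hydrogen couple is the cathode, so E°_cell = 0.40 V; n = 2.
[H⁺] = 10^(−6.36) = 4.4 × 10^-7 M, and Q = [Cd²⁺]·P(H₂) / [H⁺]^2 = 5.36 × 10^9.
E = E° − (0.0592/2) log Q = 0.40 − (0.0592/2)(9.729) = 0.112 V.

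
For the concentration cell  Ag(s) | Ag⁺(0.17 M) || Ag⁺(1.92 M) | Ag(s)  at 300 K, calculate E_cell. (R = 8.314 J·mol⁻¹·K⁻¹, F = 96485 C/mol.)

Both half-cells are Ag⁺/Ag, so E°_cell = 0. The concentrated side is the cathode; the cell reaction moves Ag⁺ from high to low concentration with n = 1.
Q = [Ag⁺]_dilute/[Ag⁺]_conc = 0.17/1.92 = 0.0885.
E = 0 − (RT/nF) ln Q = −((8.314×300)/(1×96485))(-2.424) = 0.0627 V.

0.063 V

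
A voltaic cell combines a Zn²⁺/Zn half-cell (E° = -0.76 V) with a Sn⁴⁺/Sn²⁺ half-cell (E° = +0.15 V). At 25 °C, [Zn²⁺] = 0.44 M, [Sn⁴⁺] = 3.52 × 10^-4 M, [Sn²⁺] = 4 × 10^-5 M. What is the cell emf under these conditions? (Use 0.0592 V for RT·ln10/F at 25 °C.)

0.949 V

The Sn⁴⁺/Sn²⁺ couple has the higher reduction potential and acts as the cathode, so E°_cell = +0.15 − (-0.76) = 0.91 V.
Balancing electrons gives n = 2; the reaction quotient is Q = [Zn²⁺]·[Sn²⁺]/[Sn⁴⁺] = 0.0500.
At 25 °C, E = E° − (0.0592/n) log Q = 0.91 − (0.0592/2)(-1.301) = 0.910 + 0.039 = 0.949 V.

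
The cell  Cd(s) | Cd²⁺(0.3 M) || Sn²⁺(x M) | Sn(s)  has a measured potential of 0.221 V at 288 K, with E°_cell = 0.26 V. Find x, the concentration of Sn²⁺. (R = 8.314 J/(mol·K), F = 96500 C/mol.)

From the Nernst equation, ln Q = nF(E° − E)/RT = 2×96500×(0.26 − 0.221)/(8.314×288) = 3.144, so Q = 23.2.
With Q = [Cd²⁺]/[Sn²⁺] and the known concentrations, [Sn²⁺] in the denominator gives [Sn²⁺] = 0.013 M.

0.013 M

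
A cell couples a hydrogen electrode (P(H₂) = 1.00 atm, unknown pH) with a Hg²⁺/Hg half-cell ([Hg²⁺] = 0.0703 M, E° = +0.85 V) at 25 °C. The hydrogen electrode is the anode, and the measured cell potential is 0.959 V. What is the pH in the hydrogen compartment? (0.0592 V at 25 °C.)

pH = 2.42

E°_cell = 0.85 V and n = 2.
log Q = n(E° − E)/0.0592 = 2×(0.85 − 0.959)/0.0592 = -3.682.
With Q = [H⁺]^2 / ([Hg²⁺]·P(H₂)), solving for [H⁺] gives log[H⁺] = -2.418, so pH = 2.42.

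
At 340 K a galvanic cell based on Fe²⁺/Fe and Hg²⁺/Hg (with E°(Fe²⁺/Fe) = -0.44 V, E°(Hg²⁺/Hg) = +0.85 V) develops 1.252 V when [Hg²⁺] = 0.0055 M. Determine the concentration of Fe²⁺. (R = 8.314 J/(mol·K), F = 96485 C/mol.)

From the Nernst equation, ln Q = nF(E° − E)/RT = 2×96485×(1.29 − 1.252)/(8.314×340) = 2.594, so Q = 13.4.
With Q = [Fe²⁺]/[Hg²⁺] and the known concentrations, [Fe²⁺] in the numerator gives [Fe²⁺] = 0.074 M.

0.074 M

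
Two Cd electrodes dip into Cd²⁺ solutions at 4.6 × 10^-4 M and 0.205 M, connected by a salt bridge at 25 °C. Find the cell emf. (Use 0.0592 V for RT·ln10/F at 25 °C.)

0.078 V

Both half-cells are Cd²⁺/Cd, so E°_cell = 0. The concentrated side is the cathode; the cell reaction moves Cd²⁺ from high to low concentration with n = 2.
Q = [Cd²⁺]_dilute/[Cd²⁺]_conc = 4.6 × 10^-4/0.205 = 0.00224.
E = 0 − (0.0592/2) log Q = −(0.0592/2)(-2.649) = 0.0784 V.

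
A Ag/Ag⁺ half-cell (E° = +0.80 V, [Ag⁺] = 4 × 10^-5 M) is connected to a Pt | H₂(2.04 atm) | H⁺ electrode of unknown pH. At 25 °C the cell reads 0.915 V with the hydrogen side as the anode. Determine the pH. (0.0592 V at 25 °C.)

E°_cell = 0.80 V and n = 2.
log Q = n(E° − E)/0.0592 = 2×(0.80 − 0.915)/0.0592 = -3.885.
With Q = [H⁺]^2 / ([Ag⁺]^2·P(H₂)), solving for [H⁺] gives log[H⁺] = -6.186, so pH = 6.19.

pH = 6.19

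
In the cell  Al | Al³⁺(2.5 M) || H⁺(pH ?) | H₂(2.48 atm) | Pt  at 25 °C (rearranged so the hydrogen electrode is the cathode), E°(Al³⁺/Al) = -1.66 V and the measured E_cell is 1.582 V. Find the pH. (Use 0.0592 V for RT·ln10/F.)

pH = 0.99

E°_cell = 1.66 V and n = 6.
log Q = n(E° − E)/0.0592 = 6×(1.66 − 1.582)/0.0592 = 7.905.
With Q = [Al³⁺]^2·P(H₂)^3 / [H⁺]^6, solving for [H⁺] gives log[H⁺] = -0.988, so pH = 0.99.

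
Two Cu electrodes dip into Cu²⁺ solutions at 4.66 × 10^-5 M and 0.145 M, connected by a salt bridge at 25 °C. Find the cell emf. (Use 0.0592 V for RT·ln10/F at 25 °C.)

0.10 V

Both half-cells are Cu²⁺/Cu, so E°_cell = 0. The concentrated side is the cathode; the cell reaction moves Cu²⁺ from high to low concentration with n = 2.
Q = [Cu²⁺]_dilute/[Cu²⁺]_conc = 4.66 × 10^-5/0.145 = 3.21 × 10^-4.
E = 0 − (0.0592/2) log Q = −(0.0592/2)(-3.493) = 0.1034 V.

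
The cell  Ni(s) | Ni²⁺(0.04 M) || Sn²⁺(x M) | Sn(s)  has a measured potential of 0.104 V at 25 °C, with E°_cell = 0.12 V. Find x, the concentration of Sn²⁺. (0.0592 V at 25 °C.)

0.012 M

From the Nernst equation, log Q = n(E° − E)/0.0592 = 2(0.12 − 0.104)/0.0592 = 0.541, so Q = 3.47.
With Q = [Ni²⁺]/[Sn²⁺] and the known concentrations, [Sn²⁺] in the denominator gives [Sn²⁺] = 0.012 M.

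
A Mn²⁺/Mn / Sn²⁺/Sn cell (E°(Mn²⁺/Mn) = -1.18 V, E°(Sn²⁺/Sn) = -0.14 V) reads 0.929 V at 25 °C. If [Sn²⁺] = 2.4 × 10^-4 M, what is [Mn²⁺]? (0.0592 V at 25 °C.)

1.3 M

From the Nernst equation, log Q = n(E° − E)/0.0592 = 2(1.04 − 0.929)/0.0592 = 3.750, so Q = 5620.
With Q = [Mn²⁺]/[Sn²⁺] and the known concentrations, [Mn²⁺] in the numerator gives [Mn²⁺] = 1.3 M.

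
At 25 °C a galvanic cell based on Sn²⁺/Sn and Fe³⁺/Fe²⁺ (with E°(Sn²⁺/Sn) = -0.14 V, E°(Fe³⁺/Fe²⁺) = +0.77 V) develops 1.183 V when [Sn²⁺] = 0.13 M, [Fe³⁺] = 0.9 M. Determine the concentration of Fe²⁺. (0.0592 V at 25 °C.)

From the Nernst equation, log Q = n(E° − E)/0.0592 = 2(0.91 − 1.183)/0.0592 = -9.223, so Q = 5.98 × 10^-10.
With Q = [Sn²⁺]·[Fe²⁺]^2/[Fe³⁺]^2 and the known concentrations, [Fe²⁺]^2 in the numerator gives [Fe²⁺] = 6.1 × 10^-5 M.

6.1 × 10^-5 M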